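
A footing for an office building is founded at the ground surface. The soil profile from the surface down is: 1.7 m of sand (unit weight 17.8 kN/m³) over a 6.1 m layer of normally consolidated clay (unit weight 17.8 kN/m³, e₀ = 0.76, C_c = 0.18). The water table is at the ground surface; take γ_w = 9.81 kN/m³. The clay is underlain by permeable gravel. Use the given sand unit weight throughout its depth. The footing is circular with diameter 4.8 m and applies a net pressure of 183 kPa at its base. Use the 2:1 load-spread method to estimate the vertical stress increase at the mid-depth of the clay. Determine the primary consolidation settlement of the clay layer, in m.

S_c ≈ 0.216 m

Mid-depth of clay below the ground surface: z = 1.7 + 6.1/2 = 4.75 m.
Total vertical stress at mid-clay: σ_v = 17.8×1.7 + 17.8×3.05 = 84.55 kPa.
Pore pressure: u = 9.81×(4.75 − 0) = 46.598 kPa.
Initial effective stress: σ'_0 = σ_v − u = 84.55 − 46.598 = 37.952 kPa.
Stress increase at mid-clay by the 2:1 spreading method:
Δσ ≈ qD²/(D+z)² = 183×4.8²/(4.8+4.75)² = 46.23 kPa
Final effective stress: σ'_f = σ'_0 + Δσ = 37.952 + 46.23 = 84.182 kPa.
Normally consolidated clay, so the full stress increment lies on the virgin compression line:
S_c = C_c·H/(1+e₀)·log₁₀(σ'_f/σ'_0) = 0.18×6.1/(1+0.76)×log₁₀(84.182/37.952)
    = 0.62386 × 0.34598 = 0.2158 m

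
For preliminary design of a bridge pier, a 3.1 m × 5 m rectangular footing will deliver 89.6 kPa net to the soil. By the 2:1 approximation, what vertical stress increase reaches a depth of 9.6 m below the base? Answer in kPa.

By the 2:1 method the load spreads at 1 horizontal : 2 vertical, so at depth z the loaded area has grown by z in each plan dimension:
Δσ = qBL/((B+z)(L+z)) = 89.6×3.1×5/((3.1+9.6)(5+9.6)) = 7.49 kPa

Δσ_z ≈ 7.49 kPa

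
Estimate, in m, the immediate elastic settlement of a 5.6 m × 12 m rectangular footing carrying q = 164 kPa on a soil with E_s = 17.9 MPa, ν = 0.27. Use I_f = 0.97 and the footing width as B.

S_e ≈ 0.0461 m

Immediate (elastic) settlement: S_e = q·B·(1−ν²)/E_s · I_f.
E_s = 17.9 MPa = 17900 kPa.
S_e = 164 × 5.6 × (1 − 0.27²) / 17900 × 0.97
    = 164 × 5.6 × 0.9271 / 17900 × 0.97
    = 0.04614 m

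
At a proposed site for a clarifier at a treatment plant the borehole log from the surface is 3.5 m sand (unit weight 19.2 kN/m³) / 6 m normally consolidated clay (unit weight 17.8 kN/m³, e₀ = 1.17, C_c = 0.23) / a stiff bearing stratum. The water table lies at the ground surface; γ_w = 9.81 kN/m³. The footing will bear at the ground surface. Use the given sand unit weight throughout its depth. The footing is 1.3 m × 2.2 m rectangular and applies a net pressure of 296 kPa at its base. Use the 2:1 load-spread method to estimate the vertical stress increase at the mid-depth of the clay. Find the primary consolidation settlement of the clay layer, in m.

Mid-depth of clay below the ground surface: z = 3.5 + 6/2 = 6.5 m.
Total vertical stress at mid-clay: σ_v = 19.2×3.5 + 17.8×3 = 120.6 kPa.
Pore pressure: u = 9.81×(6.5 − 0) = 63.765 kPa.
Initial effective stress: σ'_0 = σ_v − u = 120.6 − 63.765 = 56.835 kPa.
Stress increase at mid-clay by the 2:1 spreading method:
Δσ = qBL/((B+z)(L+z)) = 296×1.3×2.2/((1.3+6.5)(2.2+6.5)) = 12.475 kPa
Final effective stress: σ'_f = σ'_0 + Δσ = 56.835 + 12.475 = 69.31 kPa.
Normally consolidated clay, so the full stress increment lies on the virgin compression line:
S_c = C_c·H/(1+e₀)·log₁₀(σ'_f/σ'_0) = 0.23×6/(1+1.17)×log₁₀(69.31/56.835)
    = 0.63594 × 0.08618 = 0.05481 m

S_c ≈ 0.0548 m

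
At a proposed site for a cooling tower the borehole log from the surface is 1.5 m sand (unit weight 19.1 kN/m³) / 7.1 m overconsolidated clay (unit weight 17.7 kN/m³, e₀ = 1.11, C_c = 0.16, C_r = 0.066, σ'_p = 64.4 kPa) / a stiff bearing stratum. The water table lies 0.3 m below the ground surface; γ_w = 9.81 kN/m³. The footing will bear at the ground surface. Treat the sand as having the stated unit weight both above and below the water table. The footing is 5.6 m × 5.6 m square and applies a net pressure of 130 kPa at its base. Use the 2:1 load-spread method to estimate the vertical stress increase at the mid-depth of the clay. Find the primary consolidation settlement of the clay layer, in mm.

Mid-depth of clay below the ground surface: z = 1.5 + 7.1/2 = 5.05 m.
Total vertical stress at mid-clay: σ_v = 19.1×1.5 + 17.7×3.55 = 91.485 kPa.
Pore pressure: u = 9.81×(5.05 − 0.3) = 46.598 kPa.
Initial effective stress: σ'_0 = σ_v − u = 91.485 − 46.598 = 44.887 kPa.
Stress increase at mid-clay by the 2:1 spreading method:
Δσ = qBL/((B+z)(L+z)) = 130×5.6×5.6/((5.6+5.05)(5.6+5.05)) = 35.943 kPa
Final effective stress: σ'_f = 44.887 + 35.943 = 80.83 kPa.
σ'_f = 80.83 > σ'_p = 64.4 kPa, so the stress path crosses the preconsolidation pressure — recompression up to σ'_p, then virgin compression beyond:
S_c = H/(1+e₀)·[C_r·log₁₀(σ'_p/σ'_0) + C_c·log₁₀(σ'_f/σ'_p)]
    = 7.1/2.11 × [0.066×log₁₀(64.4/44.887) + 0.16×log₁₀(80.83/64.4)]
    = 3.3649 × [0.010347 + 0.01579] = 0.08795 m

S_c ≈ 87.9 mm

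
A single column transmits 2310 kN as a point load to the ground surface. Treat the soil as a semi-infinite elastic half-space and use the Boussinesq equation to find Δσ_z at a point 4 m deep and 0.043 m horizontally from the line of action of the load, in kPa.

Boussinesq vertical stress below a point load on an elastic half-space:
Δσ_z = 3P/(2πz²) · [1 + (r/z)²]^(−5/2)
r/z = 0.043/4 = 0.01075; [1+(r/z)²]^(−5/2) = 0.99971.
Δσ_z = 3×2310/(2π×4²) × 0.99971 = 68.934 × 0.99971 = 68.91 kPa

Δσ_z ≈ 68.9 kPa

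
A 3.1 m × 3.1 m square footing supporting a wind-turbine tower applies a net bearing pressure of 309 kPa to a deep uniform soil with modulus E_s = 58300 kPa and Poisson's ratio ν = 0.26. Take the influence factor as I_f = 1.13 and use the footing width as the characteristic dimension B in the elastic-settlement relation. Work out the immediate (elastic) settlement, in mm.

Immediate (elastic) settlement: S_e = q·B·(1−ν²)/E_s · I_f.
S_e = 309 × 3.1 × (1 − 0.26²) / 58300 × 1.13
    = 309 × 3.1 × 0.9324 / 58300 × 1.13
    = 0.01731 m = 17.31 mm

S_e ≈ 17.3 mm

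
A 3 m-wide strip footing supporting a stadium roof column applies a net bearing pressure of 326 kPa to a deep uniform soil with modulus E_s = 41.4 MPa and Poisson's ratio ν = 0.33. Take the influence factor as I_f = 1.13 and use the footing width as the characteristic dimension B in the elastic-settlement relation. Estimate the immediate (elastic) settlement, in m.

Immediate (elastic) settlement: S_e = q·B·(1−ν²)/E_s · I_f.
E_s = 41.4 MPa = 41400 kPa.
S_e = 326 × 3 × (1 − 0.33²) / 41400 × 1.13
    = 326 × 3 × 0.8911 / 41400 × 1.13
    = 0.02379 m

S_e ≈ 0.0238 m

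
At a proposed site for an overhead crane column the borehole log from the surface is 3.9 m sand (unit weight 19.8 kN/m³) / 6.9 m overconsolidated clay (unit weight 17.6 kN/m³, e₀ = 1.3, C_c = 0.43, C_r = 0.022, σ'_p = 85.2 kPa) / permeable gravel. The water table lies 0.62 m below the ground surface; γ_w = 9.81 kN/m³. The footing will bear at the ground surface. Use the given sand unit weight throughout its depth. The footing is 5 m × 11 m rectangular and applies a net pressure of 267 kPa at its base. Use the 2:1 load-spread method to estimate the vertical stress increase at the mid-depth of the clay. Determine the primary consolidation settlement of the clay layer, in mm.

Mid-depth of clay below the ground surface: z = 3.9 + 6.9/2 = 7.35 m.
Total vertical stress at mid-clay: σ_v = 19.8×3.9 + 17.6×3.45 = 137.94 kPa.
Pore pressure: u = 9.81×(7.35 − 0.62) = 66.021 kPa.
Initial effective stress: σ'_0 = σ_v − u = 137.94 − 66.021 = 71.919 kPa.
Stress increase at mid-clay by the 2:1 spreading method:
Δσ = qBL/((B+z)(L+z)) = 267×5×11/((5+7.35)(11+7.35)) = 64.799 kPa
Final effective stress: σ'_f = 71.919 + 64.799 = 136.72 kPa.
σ'_f = 136.72 > σ'_p = 85.2 kPa, so the stress path crosses the preconsolidation pressure — recompression up to σ'_p, then virgin compression beyond:
S_c = H/(1+e₀)·[C_r·log₁₀(σ'_p/σ'_0) + C_c·log₁₀(σ'_f/σ'_p)]
    = 6.9/2.3 × [0.022×log₁₀(85.2/71.919) + 0.43×log₁₀(136.72/85.2)]
    = 3 × [0.0016191 + 0.088319] = 0.2698 m

S_c ≈ 270 mm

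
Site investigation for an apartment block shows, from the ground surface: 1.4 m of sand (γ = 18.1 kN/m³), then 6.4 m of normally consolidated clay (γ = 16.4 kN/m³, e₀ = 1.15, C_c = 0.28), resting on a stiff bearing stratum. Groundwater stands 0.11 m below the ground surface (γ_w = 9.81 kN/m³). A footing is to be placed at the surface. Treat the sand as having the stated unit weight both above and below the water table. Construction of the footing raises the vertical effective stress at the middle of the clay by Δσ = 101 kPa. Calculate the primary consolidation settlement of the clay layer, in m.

S_c ≈ 0.501 m

Mid-depth of clay below the ground surface: z = 1.4 + 6.4/2 = 4.6 m.
Total vertical stress at mid-clay: σ_v = 18.1×1.4 + 16.4×3.2 = 77.82 kPa.
Pore pressure: u = 9.81×(4.6 − 0.11) = 44.047 kPa.
Initial effective stress: σ'_0 = σ_v − u = 77.82 − 44.047 = 33.773 kPa.
Final effective stress: σ'_f = σ'_0 + Δσ = 33.773 + 101 = 134.77 kPa.
Normally consolidated clay, so the full stress increment lies on the virgin compression line:
S_c = C_c·H/(1+e₀)·log₁₀(σ'_f/σ'_0) = 0.28×6.4/(1+1.15)×log₁₀(134.77/33.773)
    = 0.83349 × 0.60102 = 0.5009 m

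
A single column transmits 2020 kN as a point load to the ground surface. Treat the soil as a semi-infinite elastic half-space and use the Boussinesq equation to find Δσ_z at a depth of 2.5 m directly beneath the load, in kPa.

Δσ_z ≈ 154 kPa

Boussinesq vertical stress below a point load on an elastic half-space:
Δσ_z = 3P/(2πz²) · [1 + (r/z)²]^(−5/2)
r/z = 0/2.5 = 0; [1+(r/z)²]^(−5/2) = 1.
Δσ_z = 3×2020/(2π×2.5²) × 1 = 154.32 × 1 = 154.3 kPa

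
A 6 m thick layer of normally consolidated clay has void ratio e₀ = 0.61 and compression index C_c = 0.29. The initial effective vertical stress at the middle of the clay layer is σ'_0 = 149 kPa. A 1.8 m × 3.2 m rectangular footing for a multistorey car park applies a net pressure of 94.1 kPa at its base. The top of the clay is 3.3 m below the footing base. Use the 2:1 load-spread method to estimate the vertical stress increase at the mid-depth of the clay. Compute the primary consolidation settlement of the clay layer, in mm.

S_c ≈ 21.7 mm

Mid-depth of clay below the footing base: z = 3.3 + 6/2 = 6.3 m.
Stress increase at mid-clay by the 2:1 spreading method:
Δσ = qBL/((B+z)(L+z)) = 94.1×1.8×3.2/((1.8+6.3)(3.2+6.3)) = 7.0437 kPa
Final effective stress: σ'_f = σ'_0 + Δσ = 149 + 7.0437 = 156.04 kPa.
Normally consolidated clay, so the full stress increment lies on the virgin compression line:
S_c = C_c·H/(1+e₀)·log₁₀(σ'_f/σ'_0) = 0.29×6/(1+0.61)×log₁₀(156.04/149)
    = 1.0807 × 0.02005 = 0.02167 m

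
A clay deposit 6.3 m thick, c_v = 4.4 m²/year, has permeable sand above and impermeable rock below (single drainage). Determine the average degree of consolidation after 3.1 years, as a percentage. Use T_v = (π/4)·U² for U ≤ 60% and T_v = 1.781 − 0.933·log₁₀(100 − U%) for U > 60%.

U ≈ 65.3 %

Drainage path length: H_d = H = 6.3 m (single drainage).
T_v = c_v·t/H_d² = 4.4×3.1/6.3² = 0.34366.
T_v = 0.34366 corresponds to the U > 60% branch:
U = 1 − 10^((1.781 − T_v)/0.933)/100 = 0.6528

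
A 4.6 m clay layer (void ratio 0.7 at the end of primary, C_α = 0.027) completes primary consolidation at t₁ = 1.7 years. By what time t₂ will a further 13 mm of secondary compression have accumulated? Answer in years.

S_s = C_α·H/(1+e_p)·log₁₀(t₂/t₁) ⇒ log₁₀(t₂/t₁) = S_s·(1+e_p)/(C_α·H).
log₁₀(t₂/t₁) = 0.013 × (1+0.7) / (0.027×4.6) = 0.1779
t₂ = t₁ × 10^0.1779 = 1.7 × 1.506 = 2.561 years

t₂ ≈ 2.56 years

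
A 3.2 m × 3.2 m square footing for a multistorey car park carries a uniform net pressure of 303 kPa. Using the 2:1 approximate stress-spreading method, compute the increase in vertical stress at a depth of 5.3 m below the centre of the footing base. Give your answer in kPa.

Δσ_z ≈ 42.9 kPa

By the 2:1 method the load spreads at 1 horizontal : 2 vertical, so at depth z the loaded area has grown by z in each plan dimension:
Δσ = qBL/((B+z)(L+z)) = 303×3.2×3.2/((3.2+5.3)(3.2+5.3)) = 42.944 kPa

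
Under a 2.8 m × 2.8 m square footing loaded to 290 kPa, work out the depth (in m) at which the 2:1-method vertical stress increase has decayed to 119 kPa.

z ≈ 1.57 m

2:1 spreading — at depth z the loaded area has grown by z in each plan dimension:
qB²/(B+z)² = Δσ_z ⇒ z = B(√(q/Δσ_z) − 1) = 2.8×(√(290/119) − 1) = 1.571 m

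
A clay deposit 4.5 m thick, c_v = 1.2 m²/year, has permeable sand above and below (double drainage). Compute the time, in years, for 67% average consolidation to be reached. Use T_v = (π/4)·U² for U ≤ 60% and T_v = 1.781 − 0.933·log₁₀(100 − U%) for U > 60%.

t ≈ 1.54 years

Drainage path length: H_d = H/2 = 2.25 m (double drainage).
U > 60%: T_v = 1.781 − 0.933·log₁₀(100 − 67) = 0.36423.
t = T_v·H_d²/c_v = 0.36423×2.25²/1.2 = 1.537 years.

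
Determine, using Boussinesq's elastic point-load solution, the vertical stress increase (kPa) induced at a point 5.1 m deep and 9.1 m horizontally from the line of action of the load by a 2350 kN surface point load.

Δσ_z ≈ 1.2 kPa

Boussinesq vertical stress below a point load on an elastic half-space:
Δσ_z = 3P/(2πz²) · [1 + (r/z)²]^(−5/2)
r/z = 9.1/5.1 = 1.7843; [1+(r/z)²]^(−5/2) = 0.027931.
Δσ_z = 3×2350/(2π×5.1²) × 0.027931 = 43.139 × 0.027931 = 1.205 kPa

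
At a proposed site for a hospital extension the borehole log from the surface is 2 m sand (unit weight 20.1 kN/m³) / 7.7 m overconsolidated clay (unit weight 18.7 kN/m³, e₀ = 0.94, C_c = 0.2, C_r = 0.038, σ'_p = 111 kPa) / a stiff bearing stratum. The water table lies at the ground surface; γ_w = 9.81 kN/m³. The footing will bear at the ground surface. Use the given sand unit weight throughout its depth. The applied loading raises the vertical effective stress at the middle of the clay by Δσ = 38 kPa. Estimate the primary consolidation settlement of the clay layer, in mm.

S_c ≈ 34.5 mm

Mid-depth of clay below the ground surface: z = 2 + 7.7/2 = 5.85 m.
Total vertical stress at mid-clay: σ_v = 20.1×2 + 18.7×3.85 = 112.2 kPa.
Pore pressure: u = 9.81×(5.85 − 0) = 57.389 kPa.
Initial effective stress: σ'_0 = σ_v − u = 112.2 − 57.389 = 54.811 kPa.
Final effective stress: σ'_f = 54.811 + 38 = 92.811 kPa.
σ'_f = 92.811 ≤ σ'_p = 111 kPa, so the clay remains overconsolidated and only the recompression index applies:
S_c = C_r·H/(1+e₀)·log₁₀(σ'_f/σ'_0) = 0.038×7.7/1.94×log₁₀(92.811/54.811)
    = 0.15083 × 0.22873 = 0.0345 m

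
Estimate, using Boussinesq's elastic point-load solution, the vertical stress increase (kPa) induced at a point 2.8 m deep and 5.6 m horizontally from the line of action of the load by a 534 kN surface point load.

Boussinesq vertical stress below a point load on an elastic half-space:
Δσ_z = 3P/(2πz²) · [1 + (r/z)²]^(−5/2)
r/z = 5.6/2.8 = 2; [1+(r/z)²]^(−5/2) = 0.017889.
Δσ_z = 3×534/(2π×2.8²) × 0.017889 = 32.521 × 0.017889 = 0.5818 kPa

Δσ_z ≈ 0.582 kPa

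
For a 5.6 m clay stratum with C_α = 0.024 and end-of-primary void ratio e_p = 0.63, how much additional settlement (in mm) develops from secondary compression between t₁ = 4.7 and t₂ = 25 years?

Secondary compression: S_s = C_α·H/(1+e_p)·log₁₀(t₂/t₁)
S_s = 0.024×5.6/(1+0.63)×log₁₀(25/4.7)
    = 0.08245 × 0.7258 = 0.05985 m

S_s ≈ 59.8 mm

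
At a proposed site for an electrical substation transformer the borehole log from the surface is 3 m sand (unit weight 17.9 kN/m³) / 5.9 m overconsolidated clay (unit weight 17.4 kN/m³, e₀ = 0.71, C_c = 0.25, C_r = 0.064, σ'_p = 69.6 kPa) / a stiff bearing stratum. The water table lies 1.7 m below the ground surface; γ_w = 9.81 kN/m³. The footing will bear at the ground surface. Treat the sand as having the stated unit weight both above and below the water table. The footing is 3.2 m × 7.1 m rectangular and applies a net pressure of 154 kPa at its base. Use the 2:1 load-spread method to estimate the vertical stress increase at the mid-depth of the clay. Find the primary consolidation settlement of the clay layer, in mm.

Mid-depth of clay below the ground surface: z = 3 + 5.9/2 = 5.95 m.
Total vertical stress at mid-clay: σ_v = 17.9×3 + 17.4×2.95 = 105.03 kPa.
Pore pressure: u = 9.81×(5.95 − 1.7) = 41.693 kPa.
Initial effective stress: σ'_0 = σ_v − u = 105.03 − 41.693 = 63.337 kPa.
Stress increase at mid-clay by the 2:1 spreading method:
Δσ = qBL/((B+z)(L+z)) = 154×3.2×7.1/((3.2+5.95)(7.1+5.95)) = 29.302 kPa
Final effective stress: σ'_f = 63.337 + 29.302 = 92.639 kPa.
σ'_f = 92.639 > σ'_p = 69.6 kPa, so the stress path crosses the preconsolidation pressure — recompression up to σ'_p, then virgin compression beyond:
S_c = H/(1+e₀)·[C_r·log₁₀(σ'_p/σ'_0) + C_c·log₁₀(σ'_f/σ'_p)]
    = 5.9/1.71 × [0.064×log₁₀(69.6/63.337) + 0.25×log₁₀(92.639/69.6)]
    = 3.4503 × [0.0026209 + 0.031046] = 0.1162 m

S_c ≈ 116 mm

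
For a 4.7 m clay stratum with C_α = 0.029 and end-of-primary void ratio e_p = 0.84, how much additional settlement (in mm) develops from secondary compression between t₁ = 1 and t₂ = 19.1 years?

S_s ≈ 94.9 mm

Secondary compression: S_s = C_α·H/(1+e_p)·log₁₀(t₂/t₁)
S_s = 0.029×4.7/(1+0.84)×log₁₀(19.1/1)
    = 0.07408 × 1.281 = 0.09489 m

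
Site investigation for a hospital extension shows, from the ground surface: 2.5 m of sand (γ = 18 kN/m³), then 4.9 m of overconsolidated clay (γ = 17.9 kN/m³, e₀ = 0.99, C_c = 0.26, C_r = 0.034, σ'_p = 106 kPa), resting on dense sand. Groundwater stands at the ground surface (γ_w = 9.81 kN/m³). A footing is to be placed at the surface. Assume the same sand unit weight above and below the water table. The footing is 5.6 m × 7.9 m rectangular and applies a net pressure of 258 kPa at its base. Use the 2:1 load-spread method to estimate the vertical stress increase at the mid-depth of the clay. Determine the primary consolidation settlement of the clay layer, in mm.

Mid-depth of clay below the ground surface: z = 2.5 + 4.9/2 = 4.95 m.
Total vertical stress at mid-clay: σ_v = 18×2.5 + 17.9×2.45 = 88.855 kPa.
Pore pressure: u = 9.81×(4.95 − 0) = 48.56 kPa.
Initial effective stress: σ'_0 = σ_v − u = 88.855 − 48.56 = 40.295 kPa.
Stress increase at mid-clay by the 2:1 spreading method:
Δσ = qBL/((B+z)(L+z)) = 258×5.6×7.9/((5.6+4.95)(7.9+4.95)) = 84.194 kPa
Final effective stress: σ'_f = 40.295 + 84.194 = 124.49 kPa.
σ'_f = 124.49 > σ'_p = 106 kPa, so the stress path crosses the preconsolidation pressure — recompression up to σ'_p, then virgin compression beyond:
S_c = H/(1+e₀)·[C_r·log₁₀(σ'_p/σ'_0) + C_c·log₁₀(σ'_f/σ'_p)]
    = 4.9/1.99 × [0.034×log₁₀(106/40.295) + 0.26×log₁₀(124.49/106)]
    = 2.4623 × [0.014282 + 0.018155] = 0.07987 m

S_c ≈ 79.9 mm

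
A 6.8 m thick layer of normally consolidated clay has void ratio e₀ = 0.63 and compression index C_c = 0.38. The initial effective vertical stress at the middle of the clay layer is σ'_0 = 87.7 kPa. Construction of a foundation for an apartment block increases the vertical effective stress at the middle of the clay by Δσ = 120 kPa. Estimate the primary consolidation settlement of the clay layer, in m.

S_c ≈ 0.594 m

Final effective stress: σ'_f = σ'_0 + Δσ = 87.7 + 120 = 207.7 kPa.
Normally consolidated clay, so the full stress increment lies on the virgin compression line:
S_c = C_c·H/(1+e₀)·log₁₀(σ'_f/σ'_0) = 0.38×6.8/(1+0.63)×log₁₀(207.7/87.7)
    = 1.5853 × 0.37444 = 0.5936 m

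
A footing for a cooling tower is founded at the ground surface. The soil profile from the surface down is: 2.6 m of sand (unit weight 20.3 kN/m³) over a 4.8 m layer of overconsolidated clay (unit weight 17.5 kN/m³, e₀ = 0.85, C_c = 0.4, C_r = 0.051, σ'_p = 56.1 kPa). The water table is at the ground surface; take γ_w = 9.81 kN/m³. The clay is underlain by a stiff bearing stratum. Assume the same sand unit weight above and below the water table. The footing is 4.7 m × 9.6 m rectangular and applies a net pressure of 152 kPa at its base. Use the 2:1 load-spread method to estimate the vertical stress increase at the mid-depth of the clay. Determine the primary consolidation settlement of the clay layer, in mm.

Mid-depth of clay below the ground surface: z = 2.6 + 4.8/2 = 5 m.
Total vertical stress at mid-clay: σ_v = 20.3×2.6 + 17.5×2.4 = 94.78 kPa.
Pore pressure: u = 9.81×(5 − 0) = 49.05 kPa.
Initial effective stress: σ'_0 = σ_v − u = 94.78 − 49.05 = 45.73 kPa.
Stress increase at mid-clay by the 2:1 spreading method:
Δσ = qBL/((B+z)(L+z)) = 152×4.7×9.6/((4.7+5)(9.6+5)) = 48.427 kPa
Final effective stress: σ'_f = 45.73 + 48.427 = 94.157 kPa.
σ'_f = 94.157 > σ'_p = 56.1 kPa, so the stress path crosses the preconsolidation pressure — recompression up to σ'_p, then virgin compression beyond:
S_c = H/(1+e₀)·[C_r·log₁₀(σ'_p/σ'_0) + C_c·log₁₀(σ'_f/σ'_p)]
    = 4.8/1.85 × [0.051×log₁₀(56.1/45.73) + 0.4×log₁₀(94.157/56.1)]
    = 2.5946 × [0.0045268 + 0.089956] = 0.2451 m

S_c ≈ 245 mm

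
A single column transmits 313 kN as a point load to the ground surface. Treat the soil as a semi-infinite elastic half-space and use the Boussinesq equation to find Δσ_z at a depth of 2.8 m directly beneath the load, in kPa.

Δσ_z ≈ 19.1 kPa

Boussinesq vertical stress below a point load on an elastic half-space:
Δσ_z = 3P/(2πz²) · [1 + (r/z)²]^(−5/2)
r/z = 0/2.8 = 0; [1+(r/z)²]^(−5/2) = 1.
Δσ_z = 3×313/(2π×2.8²) × 1 = 19.062 × 1 = 19.06 kPa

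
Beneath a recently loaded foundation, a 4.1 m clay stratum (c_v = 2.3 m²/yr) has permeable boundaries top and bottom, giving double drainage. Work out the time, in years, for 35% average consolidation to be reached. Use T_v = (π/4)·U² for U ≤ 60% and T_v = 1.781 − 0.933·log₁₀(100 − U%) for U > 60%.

Drainage path length: H_d = H/2 = 2.05 m (double drainage).
U ≤ 60%: T_v = (π/4)·U² = (π/4)×0.35² = 0.096211.
t = T_v·H_d²/c_v = 0.096211×2.05²/2.3 = 0.1758 years.

t ≈ 0.176 years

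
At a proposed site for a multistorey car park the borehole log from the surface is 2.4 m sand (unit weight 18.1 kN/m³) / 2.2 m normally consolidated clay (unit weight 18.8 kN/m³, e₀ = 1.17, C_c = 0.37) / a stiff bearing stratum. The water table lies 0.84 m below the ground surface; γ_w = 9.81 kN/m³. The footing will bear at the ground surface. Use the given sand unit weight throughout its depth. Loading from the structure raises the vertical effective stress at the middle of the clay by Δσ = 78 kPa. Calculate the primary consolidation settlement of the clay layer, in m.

Mid-depth of clay below the ground surface: z = 2.4 + 2.2/2 = 3.5 m.
Total vertical stress at mid-clay: σ_v = 18.1×2.4 + 18.8×1.1 = 64.12 kPa.
Pore pressure: u = 9.81×(3.5 − 0.84) = 26.095 kPa.
Initial effective stress: σ'_0 = σ_v − u = 64.12 − 26.095 = 38.025 kPa.
Final effective stress: σ'_f = σ'_0 + Δσ = 38.025 + 78 = 116.03 kPa.
Normally consolidated clay, so the full stress increment lies on the virgin compression line:
S_c = C_c·H/(1+e₀)·log₁₀(σ'_f/σ'_0) = 0.37×2.2/(1+1.17)×log₁₀(116.03/38.025)
    = 0.37512 × 0.4845 = 0.1817 m

S_c ≈ 0.182 m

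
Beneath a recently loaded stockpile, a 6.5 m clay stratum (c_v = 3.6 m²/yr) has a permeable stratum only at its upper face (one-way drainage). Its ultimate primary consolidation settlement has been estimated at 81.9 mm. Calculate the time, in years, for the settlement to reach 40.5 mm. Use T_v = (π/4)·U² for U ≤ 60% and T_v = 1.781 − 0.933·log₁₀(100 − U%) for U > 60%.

t ≈ 2.25 years

Drainage path length: H_d = H = 6.5 m (single drainage).
U = S(t)/S_ult = 40.5/81.9 = 0.4945.
U ≤ 60%: T_v = (π/4)·U² = (π/4)×0.49451² = 0.19206.
t = T_v·H_d²/c_v = 0.19206×6.5²/3.6 = 2.254 years.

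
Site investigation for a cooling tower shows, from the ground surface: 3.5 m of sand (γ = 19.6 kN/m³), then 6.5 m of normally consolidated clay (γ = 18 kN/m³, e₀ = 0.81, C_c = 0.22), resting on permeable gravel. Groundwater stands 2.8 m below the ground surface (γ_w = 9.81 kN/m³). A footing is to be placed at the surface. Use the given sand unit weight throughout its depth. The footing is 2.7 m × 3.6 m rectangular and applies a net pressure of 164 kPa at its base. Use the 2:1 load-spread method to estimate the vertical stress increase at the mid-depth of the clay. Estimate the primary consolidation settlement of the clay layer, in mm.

S_c ≈ 58.1 mm

Mid-depth of clay below the ground surface: z = 3.5 + 6.5/2 = 6.75 m.
Total vertical stress at mid-clay: σ_v = 19.6×3.5 + 18×3.25 = 127.1 kPa.
Pore pressure: u = 9.81×(6.75 − 2.8) = 38.75 kPa.
Initial effective stress: σ'_0 = σ_v − u = 127.1 − 38.75 = 88.35 kPa.
Stress increase at mid-clay by the 2:1 spreading method:
Δσ = qBL/((B+z)(L+z)) = 164×2.7×3.6/((2.7+6.75)(3.6+6.75)) = 16.298 kPa
Final effective stress: σ'_f = σ'_0 + Δσ = 88.35 + 16.298 = 104.65 kPa.
Normally consolidated clay, so the full stress increment lies on the virgin compression line:
S_c = C_c·H/(1+e₀)·log₁₀(σ'_f/σ'_0) = 0.22×6.5/(1+0.81)×log₁₀(104.65/88.35)
    = 0.79006 × 0.073533 = 0.0581 m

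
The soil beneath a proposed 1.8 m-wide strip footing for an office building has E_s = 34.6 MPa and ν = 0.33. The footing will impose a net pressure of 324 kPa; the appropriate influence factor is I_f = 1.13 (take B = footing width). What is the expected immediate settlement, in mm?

S_e ≈ 17 mm

Immediate (elastic) settlement: S_e = q·B·(1−ν²)/E_s · I_f.
E_s = 34.6 MPa = 34600 kPa.
S_e = 324 × 1.8 × (1 − 0.33²) / 34600 × 1.13
    = 324 × 1.8 × 0.8911 / 34600 × 1.13
    = 0.01697 m = 16.97 mm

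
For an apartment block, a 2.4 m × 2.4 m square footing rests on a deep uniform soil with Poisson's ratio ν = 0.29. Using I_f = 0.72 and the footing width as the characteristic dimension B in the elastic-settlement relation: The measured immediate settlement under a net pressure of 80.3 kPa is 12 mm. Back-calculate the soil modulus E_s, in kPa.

E_s ≈ 10600 kPa

S_e = q·B·(1−ν²)/E_s · I_f  ⇒  E_s = q·B·(1−ν²)·I_f / S_e.
E_s = 80.3 × 2.4 × 0.9159 × 0.72 / 0.012 = 10590 kPa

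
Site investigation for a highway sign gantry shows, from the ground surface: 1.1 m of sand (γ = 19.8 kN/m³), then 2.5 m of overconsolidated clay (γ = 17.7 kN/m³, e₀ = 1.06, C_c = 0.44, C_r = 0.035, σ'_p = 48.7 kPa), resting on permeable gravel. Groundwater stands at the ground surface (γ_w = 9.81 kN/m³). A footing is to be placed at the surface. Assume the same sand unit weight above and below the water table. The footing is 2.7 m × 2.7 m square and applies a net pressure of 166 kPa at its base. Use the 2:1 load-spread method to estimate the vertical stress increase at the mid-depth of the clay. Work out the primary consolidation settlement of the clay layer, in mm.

Mid-depth of clay below the ground surface: z = 1.1 + 2.5/2 = 2.35 m.
Total vertical stress at mid-clay: σ_v = 19.8×1.1 + 17.7×1.25 = 43.905 kPa.
Pore pressure: u = 9.81×(2.35 − 0) = 23.054 kPa.
Initial effective stress: σ'_0 = σ_v − u = 43.905 − 23.054 = 20.851 kPa.
Stress increase at mid-clay by the 2:1 spreading method:
Δσ = qBL/((B+z)(L+z)) = 166×2.7×2.7/((2.7+2.35)(2.7+2.35)) = 47.452 kPa
Final effective stress: σ'_f = 20.851 + 47.452 = 68.303 kPa.
σ'_f = 68.303 > σ'_p = 48.7 kPa, so the stress path crosses the preconsolidation pressure — recompression up to σ'_p, then virgin compression beyond:
S_c = H/(1+e₀)·[C_r·log₁₀(σ'_p/σ'_0) + C_c·log₁₀(σ'_f/σ'_p)]
    = 2.5/2.06 × [0.035×log₁₀(48.7/20.851) + 0.44×log₁₀(68.303/48.7)]
    = 1.2136 × [0.012894 + 0.064641] = 0.0941 m

S_c ≈ 94.1 mm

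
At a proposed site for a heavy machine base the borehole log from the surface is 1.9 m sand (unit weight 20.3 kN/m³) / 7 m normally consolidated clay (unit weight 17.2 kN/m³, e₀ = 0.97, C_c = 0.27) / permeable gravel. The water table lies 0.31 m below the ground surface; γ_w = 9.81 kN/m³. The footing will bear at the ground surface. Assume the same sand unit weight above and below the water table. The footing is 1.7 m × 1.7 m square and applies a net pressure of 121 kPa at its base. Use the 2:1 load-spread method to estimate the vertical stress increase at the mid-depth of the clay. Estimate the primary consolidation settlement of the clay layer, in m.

S_c ≈ 0.0553 m

Mid-depth of clay below the ground surface: z = 1.9 + 7/2 = 5.4 m.
Total vertical stress at mid-clay: σ_v = 20.3×1.9 + 17.2×3.5 = 98.77 kPa.
Pore pressure: u = 9.81×(5.4 − 0.31) = 49.933 kPa.
Initial effective stress: σ'_0 = σ_v − u = 98.77 − 49.933 = 48.837 kPa.
Stress increase at mid-clay by the 2:1 spreading method:
Δσ = qBL/((B+z)(L+z)) = 121×1.7×1.7/((1.7+5.4)(1.7+5.4)) = 6.9369 kPa
Final effective stress: σ'_f = σ'_0 + Δσ = 48.837 + 6.9369 = 55.774 kPa.
Normally consolidated clay, so the full stress increment lies on the virgin compression line:
S_c = C_c·H/(1+e₀)·log₁₀(σ'_f/σ'_0) = 0.27×7/(1+0.97)×log₁₀(55.774/48.837)
    = 0.95939 × 0.057683 = 0.05534 m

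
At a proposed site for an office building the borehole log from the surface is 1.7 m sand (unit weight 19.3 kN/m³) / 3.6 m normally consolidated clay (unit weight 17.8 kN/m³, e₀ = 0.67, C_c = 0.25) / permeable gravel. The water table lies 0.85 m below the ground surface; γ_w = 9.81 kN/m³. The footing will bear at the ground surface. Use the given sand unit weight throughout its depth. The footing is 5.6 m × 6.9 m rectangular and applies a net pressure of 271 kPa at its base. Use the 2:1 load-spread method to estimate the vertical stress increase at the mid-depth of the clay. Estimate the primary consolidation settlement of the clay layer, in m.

S_c ≈ 0.315 m

Mid-depth of clay below the ground surface: z = 1.7 + 3.6/2 = 3.5 m.
Total vertical stress at mid-clay: σ_v = 19.3×1.7 + 17.8×1.8 = 64.85 kPa.
Pore pressure: u = 9.81×(3.5 − 0.85) = 25.997 kPa.
Initial effective stress: σ'_0 = σ_v − u = 64.85 − 25.997 = 38.853 kPa.
Stress increase at mid-clay by the 2:1 spreading method:
Δσ = qBL/((B+z)(L+z)) = 271×5.6×6.9/((5.6+3.5)(6.9+3.5)) = 110.64 kPa
Final effective stress: σ'_f = σ'_0 + Δσ = 38.853 + 110.64 = 149.49 kPa.
Normally consolidated clay, so the full stress increment lies on the virgin compression line:
S_c = C_c·H/(1+e₀)·log₁₀(σ'_f/σ'_0) = 0.25×3.6/(1+0.67)×log₁₀(149.49/38.853)
    = 0.53892 × 0.58519 = 0.3154 m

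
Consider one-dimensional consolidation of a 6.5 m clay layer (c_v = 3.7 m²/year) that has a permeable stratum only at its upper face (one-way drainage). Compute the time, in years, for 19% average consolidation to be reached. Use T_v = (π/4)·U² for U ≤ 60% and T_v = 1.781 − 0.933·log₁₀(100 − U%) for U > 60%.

Drainage path length: H_d = H = 6.5 m (single drainage).
U ≤ 60%: T_v = (π/4)·U² = (π/4)×0.19² = 0.028353.
t = T_v·H_d²/c_v = 0.028353×6.5²/3.7 = 0.3238 years.

t ≈ 0.324 years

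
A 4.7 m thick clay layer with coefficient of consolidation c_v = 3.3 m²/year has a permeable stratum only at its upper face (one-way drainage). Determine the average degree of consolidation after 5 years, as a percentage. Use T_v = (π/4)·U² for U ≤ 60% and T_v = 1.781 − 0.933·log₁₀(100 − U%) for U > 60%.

U ≈ 87.2 %

Drainage path length: H_d = H = 4.7 m (single drainage).
T_v = c_v·t/H_d² = 3.3×5/4.7² = 0.74694.
T_v = 0.74694 corresponds to the U > 60% branch:
U = 1 − 10^((1.781 − T_v)/0.933)/100 = 0.8717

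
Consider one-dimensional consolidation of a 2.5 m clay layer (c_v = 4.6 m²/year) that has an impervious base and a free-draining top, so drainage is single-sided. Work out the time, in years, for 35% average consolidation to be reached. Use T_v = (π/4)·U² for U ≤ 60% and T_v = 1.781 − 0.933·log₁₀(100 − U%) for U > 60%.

Drainage path length: H_d = H = 2.5 m (single drainage).
U ≤ 60%: T_v = (π/4)·U² = (π/4)×0.35² = 0.096211.
t = T_v·H_d²/c_v = 0.096211×2.5²/4.6 = 0.1307 years.

t ≈ 0.131 years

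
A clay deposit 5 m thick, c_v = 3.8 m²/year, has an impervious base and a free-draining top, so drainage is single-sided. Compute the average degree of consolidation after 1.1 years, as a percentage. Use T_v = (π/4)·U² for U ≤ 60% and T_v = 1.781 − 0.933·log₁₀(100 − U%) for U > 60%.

U ≈ 46.1 %

Drainage path length: H_d = H = 5 m (single drainage).
T_v = c_v·t/H_d² = 3.8×1.1/5² = 0.1672.
T_v = 0.1672 corresponds to the U ≤ 60% branch:
U = √(4T_v/π) = 0.4614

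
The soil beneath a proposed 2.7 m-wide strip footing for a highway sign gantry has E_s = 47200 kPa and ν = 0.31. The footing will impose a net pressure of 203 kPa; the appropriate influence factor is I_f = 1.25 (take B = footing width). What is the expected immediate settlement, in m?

Immediate (elastic) settlement: S_e = q·B·(1−ν²)/E_s · I_f.
S_e = 203 × 2.7 × (1 − 0.31²) / 47200 × 1.25
    = 203 × 2.7 × 0.9039 / 47200 × 1.25
    = 0.01312 m

S_e ≈ 0.0131 m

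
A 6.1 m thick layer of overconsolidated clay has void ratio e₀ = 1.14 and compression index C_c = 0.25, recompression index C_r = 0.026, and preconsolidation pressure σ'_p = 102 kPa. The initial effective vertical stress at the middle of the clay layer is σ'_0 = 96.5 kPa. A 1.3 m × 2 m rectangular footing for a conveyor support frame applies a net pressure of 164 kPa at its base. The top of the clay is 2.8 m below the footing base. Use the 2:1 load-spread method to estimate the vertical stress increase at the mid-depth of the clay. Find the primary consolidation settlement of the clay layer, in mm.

Mid-depth of clay below the footing base: z = 2.8 + 6.1/2 = 5.85 m.
Stress increase at mid-clay by the 2:1 spreading method:
Δσ = qBL/((B+z)(L+z)) = 164×1.3×2/((1.3+5.85)(2+5.85)) = 7.597 kPa
Final effective stress: σ'_f = 96.5 + 7.597 = 104.1 kPa.
σ'_f = 104.1 > σ'_p = 102 kPa, so the stress path crosses the preconsolidation pressure — recompression up to σ'_p, then virgin compression beyond:
S_c = H/(1+e₀)·[C_r·log₁₀(σ'_p/σ'_0) + C_c·log₁₀(σ'_f/σ'_p)]
    = 6.1/2.14 × [0.026×log₁₀(102/96.5) + 0.25×log₁₀(104.1/102)]
    = 2.8505 × [0.00062589 + 0.0022126] = 0.008091 m

S_c ≈ 8.09 mm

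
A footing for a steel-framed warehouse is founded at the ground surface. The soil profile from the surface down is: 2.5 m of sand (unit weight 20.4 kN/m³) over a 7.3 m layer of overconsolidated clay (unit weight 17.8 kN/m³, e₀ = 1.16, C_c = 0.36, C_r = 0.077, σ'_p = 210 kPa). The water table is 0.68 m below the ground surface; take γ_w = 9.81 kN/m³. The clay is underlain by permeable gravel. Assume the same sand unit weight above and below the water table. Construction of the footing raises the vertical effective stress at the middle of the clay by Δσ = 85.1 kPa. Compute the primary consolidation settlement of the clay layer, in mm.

S_c ≈ 97.3 mm

Mid-depth of clay below the ground surface: z = 2.5 + 7.3/2 = 6.15 m.
Total vertical stress at mid-clay: σ_v = 20.4×2.5 + 17.8×3.65 = 115.97 kPa.
Pore pressure: u = 9.81×(6.15 − 0.68) = 53.661 kPa.
Initial effective stress: σ'_0 = σ_v − u = 115.97 − 53.661 = 62.309 kPa.
Final effective stress: σ'_f = 62.309 + 85.1 = 147.41 kPa.
σ'_f = 147.41 ≤ σ'_p = 210 kPa, so the clay remains overconsolidated and only the recompression index applies:
S_c = C_r·H/(1+e₀)·log₁₀(σ'_f/σ'_0) = 0.077×7.3/2.16×log₁₀(147.41/62.309)
    = 0.26023 × 0.37398 = 0.09732 m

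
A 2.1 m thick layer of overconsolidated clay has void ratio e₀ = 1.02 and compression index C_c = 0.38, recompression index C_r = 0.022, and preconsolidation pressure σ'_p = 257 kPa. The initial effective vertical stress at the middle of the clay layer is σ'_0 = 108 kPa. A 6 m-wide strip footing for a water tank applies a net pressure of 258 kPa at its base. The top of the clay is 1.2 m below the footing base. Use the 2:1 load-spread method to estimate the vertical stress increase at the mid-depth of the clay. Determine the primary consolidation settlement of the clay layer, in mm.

S_c ≈ 32.6 mm

Mid-depth of clay below the footing base: z = 1.2 + 2.1/2 = 2.25 m.
Stress increase at mid-clay by the 2:1 spreading method:
Δσ = qB/(B+z) = 258×6/(6+2.25) = 187.64 kPa
Final effective stress: σ'_f = 108 + 187.64 = 295.64 kPa.
σ'_f = 295.64 > σ'_p = 257 kPa, so the stress path crosses the preconsolidation pressure — recompression up to σ'_p, then virgin compression beyond:
S_c = H/(1+e₀)·[C_r·log₁₀(σ'_p/σ'_0) + C_c·log₁₀(σ'_f/σ'_p)]
    = 2.1/2.02 × [0.022×log₁₀(257/108) + 0.38×log₁₀(295.64/257)]
    = 1.0396 × [0.0082832 + 0.023115] = 0.03264 m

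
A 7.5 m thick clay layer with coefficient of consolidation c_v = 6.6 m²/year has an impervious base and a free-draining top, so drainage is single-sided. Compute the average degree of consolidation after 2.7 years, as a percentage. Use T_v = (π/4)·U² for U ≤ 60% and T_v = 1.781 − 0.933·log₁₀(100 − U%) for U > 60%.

Drainage path length: H_d = H = 7.5 m (single drainage).
T_v = c_v·t/H_d² = 6.6×2.7/7.5² = 0.3168.
T_v = 0.3168 corresponds to the U > 60% branch:
U = 1 − 10^((1.781 − T_v)/0.933)/100 = 0.629

U ≈ 62.9 %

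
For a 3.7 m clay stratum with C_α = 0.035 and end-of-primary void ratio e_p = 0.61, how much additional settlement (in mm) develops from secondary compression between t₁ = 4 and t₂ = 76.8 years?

S_s ≈ 103 mm

Secondary compression: S_s = C_α·H/(1+e_p)·log₁₀(t₂/t₁)
S_s = 0.035×3.7/(1+0.61)×log₁₀(76.8/4)
    = 0.08043 × 1.283 = 0.1032 m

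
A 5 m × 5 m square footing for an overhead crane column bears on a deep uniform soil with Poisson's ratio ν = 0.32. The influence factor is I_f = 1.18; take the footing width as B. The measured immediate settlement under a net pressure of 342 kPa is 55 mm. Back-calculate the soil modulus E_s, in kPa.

S_e = q·B·(1−ν²)/E_s · I_f  ⇒  E_s = q·B·(1−ν²)·I_f / S_e.
E_s = 342 × 5 × 0.8976 × 1.18 / 0.055 = 32930 kPa

E_s ≈ 32900 kPa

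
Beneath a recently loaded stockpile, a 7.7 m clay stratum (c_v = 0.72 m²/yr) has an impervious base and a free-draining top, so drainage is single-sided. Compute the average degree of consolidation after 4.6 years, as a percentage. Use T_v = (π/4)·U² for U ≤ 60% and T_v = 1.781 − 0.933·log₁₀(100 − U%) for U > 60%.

Drainage path length: H_d = H = 7.7 m (single drainage).
T_v = c_v·t/H_d² = 0.72×4.6/7.7² = 0.055861.
T_v = 0.055861 corresponds to the U ≤ 60% branch:
U = √(4T_v/π) = 0.2667

U ≈ 26.7 %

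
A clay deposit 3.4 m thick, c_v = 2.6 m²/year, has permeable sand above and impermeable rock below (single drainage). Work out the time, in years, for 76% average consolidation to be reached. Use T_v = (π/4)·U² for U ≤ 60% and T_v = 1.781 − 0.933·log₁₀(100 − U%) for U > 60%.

t ≈ 2.19 years

Drainage path length: H_d = H = 3.4 m (single drainage).
U > 60%: T_v = 1.781 − 0.933·log₁₀(100 − 76) = 0.49326.
t = T_v·H_d²/c_v = 0.49326×3.4²/2.6 = 2.193 years.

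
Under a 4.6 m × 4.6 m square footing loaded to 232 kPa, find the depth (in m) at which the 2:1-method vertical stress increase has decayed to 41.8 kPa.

2:1 spreading — at depth z the loaded area has grown by z in each plan dimension:
qB²/(B+z)² = Δσ_z ⇒ z = B(√(q/Δσ_z) − 1) = 4.6×(√(232/41.8) − 1) = 6.237 m

z ≈ 6.24 m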